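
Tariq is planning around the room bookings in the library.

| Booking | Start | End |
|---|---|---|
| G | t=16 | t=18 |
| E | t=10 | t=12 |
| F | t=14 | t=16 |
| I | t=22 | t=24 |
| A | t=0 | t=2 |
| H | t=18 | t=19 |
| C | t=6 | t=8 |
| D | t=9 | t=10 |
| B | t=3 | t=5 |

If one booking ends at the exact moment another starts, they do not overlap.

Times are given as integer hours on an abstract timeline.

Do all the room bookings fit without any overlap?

Yes

Sorted by start: A, B, C, D, E, F, G, H, I.
B starts after A ends — done with A.
C starts after B ends — done with B.
D starts after C ends — done with C.
E starts exactly when D ends (back-to-back, no overlap) — done with D.
F starts after E ends — done with E.
G starts exactly when F ends (back-to-back, no overlap) — done with F.
H starts exactly when G ends (back-to-back, no overlap) — done with G.
I starts after H ends.
Every pair is clear; the schedule has no overlaps.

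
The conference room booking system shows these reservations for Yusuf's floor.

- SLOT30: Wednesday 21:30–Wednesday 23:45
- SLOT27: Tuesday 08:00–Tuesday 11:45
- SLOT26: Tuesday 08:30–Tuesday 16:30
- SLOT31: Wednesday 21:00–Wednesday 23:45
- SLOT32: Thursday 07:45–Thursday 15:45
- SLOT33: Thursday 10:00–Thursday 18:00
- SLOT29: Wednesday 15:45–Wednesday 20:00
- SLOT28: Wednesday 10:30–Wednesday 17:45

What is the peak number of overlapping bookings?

2

Sort all start/end points and keep a running count:
Tuesday 08:00 start SLOT27 → 1
Tuesday 08:30 start SLOT26 → 2
Tuesday 11:45 end SLOT27 → 1
Tuesday 16:30 end SLOT26 → 0
Wednesday 10:30 start SLOT28 → 1
Wednesday 15:45 start SLOT29 → 2
Wednesday 17:45 end SLOT28 → 1
Wednesday 20:00 end SLOT29 → 0
Wednesday 21:00 start SLOT31 → 1
Wednesday 21:30 start SLOT30 → 2
Wednesday 23:45 end SLOT30 → 1
Wednesday 23:45 end SLOT31 → 0
Thursday 07:45 start SLOT32 → 1
Thursday 10:00 start SLOT33 → 2
Thursday 15:45 end SLOT32 → 1
Thursday 18:00 end SLOT33 → 0
Peak is 2, at Tuesday 08:30 (SLOT26, SLOT27).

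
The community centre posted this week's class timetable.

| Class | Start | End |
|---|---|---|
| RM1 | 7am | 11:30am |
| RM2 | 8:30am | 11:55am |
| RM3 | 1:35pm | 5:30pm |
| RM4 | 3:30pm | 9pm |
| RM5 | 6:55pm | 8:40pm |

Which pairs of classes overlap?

Sorted by start: RM1, RM2, RM3, RM4, RM5.
RM2 starts before RM1 ends → RM1 and RM2 overlap.
RM3 starts after RM1 ends; RM1 is clear from here.
RM3 starts after RM2 ends; RM2 is clear from here.
RM4 starts before RM3 ends → RM3 and RM4 overlap.
RM5 starts after RM3 ends.
RM5 starts before RM4 ends → RM4 and RM5 overlap.

RM1 & RM2, RM3 & RM4, RM4 & RM5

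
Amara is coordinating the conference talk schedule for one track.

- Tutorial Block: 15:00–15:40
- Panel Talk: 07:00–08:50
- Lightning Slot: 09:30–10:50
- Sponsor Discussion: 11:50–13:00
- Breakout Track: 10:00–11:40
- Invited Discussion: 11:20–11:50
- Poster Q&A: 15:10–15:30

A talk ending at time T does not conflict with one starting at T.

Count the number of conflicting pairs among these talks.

Two intervals overlap when each starts before the other ends.
Sorted by start: Panel Talk, Lightning Slot, Breakout Track, Invited Discussion, Sponsor Discussion, Tutorial Block, Poster Q&A.
Lightning Slot starts after Panel Talk ends, so Panel Talk has no further overlaps.
Breakout Track starts before Lightning Slot ends → Lightning Slot and Breakout Track overlap.
Invited Discussion starts after Lightning Slot ends, so Lightning Slot has no further overlaps.
Invited Discussion starts before Breakout Track ends → Breakout Track and Invited Discussion overlap.
Sponsor Discussion starts after Breakout Track ends, so Breakout Track has no further overlaps.
Sponsor Discussion starts exactly when Invited Discussion ends (back-to-back, no overlap), so Invited Discussion has no further overlaps.
Tutorial Block starts after Sponsor Discussion ends, so Sponsor Discussion has no further overlaps.
Poster Q&A starts before Tutorial Block ends → Tutorial Block and Poster Q&A overlap.
Overlapping pairs: Breakout Track & Invited Discussion, Breakout Track & Lightning Slot, Poster Q&A & Tutorial Block — 3 in total.

3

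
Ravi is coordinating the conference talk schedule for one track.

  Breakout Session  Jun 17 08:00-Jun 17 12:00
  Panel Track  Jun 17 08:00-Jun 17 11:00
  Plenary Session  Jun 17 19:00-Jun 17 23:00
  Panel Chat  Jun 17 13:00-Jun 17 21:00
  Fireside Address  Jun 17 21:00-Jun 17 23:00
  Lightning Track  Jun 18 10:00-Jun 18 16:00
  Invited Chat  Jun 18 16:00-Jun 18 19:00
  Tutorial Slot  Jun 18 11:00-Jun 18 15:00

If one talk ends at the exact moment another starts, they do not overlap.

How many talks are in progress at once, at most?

2

Sort all start/end points and keep a running count:
Jun 17 08:00 start Breakout Session → 1
Jun 17 08:00 start Panel Track → 2
Jun 17 11:00 end Panel Track → 1
Jun 17 12:00 end Breakout Session → 0
Jun 17 13:00 start Panel Chat → 1
Jun 17 19:00 start Plenary Session → 2
Jun 17 21:00 end Panel Chat → 1
Jun 17 21:00 start Fireside Address → 2
Jun 17 23:00 end Fireside Address → 1
Jun 17 23:00 end Plenary Session → 0
Jun 18 10:00 start Lightning Track → 1
Jun 18 11:00 start Tutorial Slot → 2
Jun 18 15:00 end Tutorial Slot → 1
Jun 18 16:00 end Lightning Track → 0
Jun 18 16:00 start Invited Chat → 1
Jun 18 19:00 end Invited Chat → 0
Peak is 2, at Jun 17 08:00 (Breakout Session, Panel Track).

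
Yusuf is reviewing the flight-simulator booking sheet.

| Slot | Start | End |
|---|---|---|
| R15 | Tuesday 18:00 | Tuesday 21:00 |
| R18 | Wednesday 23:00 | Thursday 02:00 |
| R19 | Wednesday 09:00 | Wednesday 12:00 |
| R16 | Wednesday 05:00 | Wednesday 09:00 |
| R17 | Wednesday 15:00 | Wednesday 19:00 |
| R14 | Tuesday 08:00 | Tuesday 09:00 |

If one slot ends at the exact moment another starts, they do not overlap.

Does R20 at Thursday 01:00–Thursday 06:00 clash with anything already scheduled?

Yes — it overlaps R18

R14: ends Tuesday 09:00 at or before R20 starts Thursday 01:00 → clear.
R15: ends Tuesday 21:00 at or before R20 starts Thursday 01:00 → clear.
R16: ends Wednesday 09:00 at or before R20 starts Thursday 01:00 → clear.
R19: ends Wednesday 12:00 at or before R20 starts Thursday 01:00 → clear.
R17: ends Wednesday 19:00 at or before R20 starts Thursday 01:00 → clear.
R18: starts Wednesday 23:00 before R20 ends Thursday 06:00, and ends Thursday 02:00 after R20 starts Thursday 01:00 → overlap.
R20 overlaps R18.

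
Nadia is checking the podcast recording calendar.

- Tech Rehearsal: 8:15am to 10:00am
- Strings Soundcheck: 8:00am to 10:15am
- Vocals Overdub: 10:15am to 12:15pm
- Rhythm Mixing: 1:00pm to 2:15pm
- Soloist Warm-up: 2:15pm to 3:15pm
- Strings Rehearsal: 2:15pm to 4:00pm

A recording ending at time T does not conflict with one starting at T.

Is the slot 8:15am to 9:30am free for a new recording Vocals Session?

No — it overlaps Strings Soundcheck, Tech Rehearsal

Strings Soundcheck: starts 8:00am before Vocals Session ends 9:30am, and ends 10:15am after Vocals Session starts 8:15am → overlap.
Tech Rehearsal: starts 8:15am before Vocals Session ends 9:30am, and ends 10:00am after Vocals Session starts 8:15am → overlap.
Vocals Overdub: starts 10:15am at or after Vocals Session ends 9:30am → clear.
Rhythm Mixing: starts 1:00pm at or after Vocals Session ends 9:30am → clear.
Soloist Warm-up: starts 2:15pm at or after Vocals Session ends 9:30am → clear.
Strings Rehearsal: starts 2:15pm at or after Vocals Session ends 9:30am → clear.
Vocals Session overlaps Tech Rehearsal, Strings Soundcheck.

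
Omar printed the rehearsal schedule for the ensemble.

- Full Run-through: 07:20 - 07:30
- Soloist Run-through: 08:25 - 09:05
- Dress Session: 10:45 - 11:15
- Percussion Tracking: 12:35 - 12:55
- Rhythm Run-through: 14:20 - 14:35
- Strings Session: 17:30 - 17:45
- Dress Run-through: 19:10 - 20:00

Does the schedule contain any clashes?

No

Two intervals overlap when each starts before the other ends.
Sorted by start: Full Run-through, Soloist Run-through, Dress Session, Percussion Tracking, Rhythm Run-through, Strings Session, Dress Run-through.
Soloist Run-through starts after Full Run-through ends; Full Run-through is clear from here.
Dress Session starts after Soloist Run-through ends; Soloist Run-through is clear from here.
Percussion Tracking starts after Dress Session ends; Dress Session is clear from here.
Rhythm Run-through starts after Percussion Tracking ends; Percussion Tracking is clear from here.
Strings Session starts after Rhythm Run-through ends; Rhythm Run-through is clear from here.
Dress Run-through starts after Strings Session ends.
Every pair is clear; the schedule has no overlaps.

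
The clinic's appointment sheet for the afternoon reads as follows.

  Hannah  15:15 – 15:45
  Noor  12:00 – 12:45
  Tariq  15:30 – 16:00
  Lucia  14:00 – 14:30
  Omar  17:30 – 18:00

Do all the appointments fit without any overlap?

No

Sorted by start: Noor, Lucia, Hannah, Tariq, Omar.
Lucia starts after Noor ends, so Noor has no further overlaps.
Hannah starts after Lucia ends, so Lucia has no further overlaps.
Tariq starts before Hannah ends → Hannah and Tariq overlap.
That's a conflict, so the schedule is not conflict-free.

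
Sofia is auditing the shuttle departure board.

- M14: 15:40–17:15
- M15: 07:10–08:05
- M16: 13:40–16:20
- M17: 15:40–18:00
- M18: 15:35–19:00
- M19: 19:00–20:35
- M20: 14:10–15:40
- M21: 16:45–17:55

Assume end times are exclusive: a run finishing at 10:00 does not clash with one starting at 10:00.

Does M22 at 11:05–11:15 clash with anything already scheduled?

M15: ends 08:05 at or before M22 starts 11:05 → clear.
M16: starts 13:40 at or after M22 ends 11:15 → clear.
M20: starts 14:10 at or after M22 ends 11:15 → clear.
M18: starts 15:35 at or after M22 ends 11:15 → clear.
M14: starts 15:40 at or after M22 ends 11:15 → clear.
M17: starts 15:40 at or after M22 ends 11:15 → clear.
M21: starts 16:45 at or after M22 ends 11:15 → clear.
M19: starts 19:00 at or after M22 ends 11:15 → clear.

No — it doesn't clash with anything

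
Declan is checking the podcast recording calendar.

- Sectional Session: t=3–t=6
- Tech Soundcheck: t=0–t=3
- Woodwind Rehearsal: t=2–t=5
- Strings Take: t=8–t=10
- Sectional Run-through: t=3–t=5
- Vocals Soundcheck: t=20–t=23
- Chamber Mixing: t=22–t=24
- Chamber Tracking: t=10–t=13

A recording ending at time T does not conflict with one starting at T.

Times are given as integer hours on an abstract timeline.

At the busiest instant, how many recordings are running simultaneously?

Walk through starts and ends in time order (an end at T is processed before a start at T):
t=0 start Tech Soundcheck → 1
t=2 start Woodwind Rehearsal → 2
t=3 end Tech Soundcheck → 1
t=3 start Sectional Run-through → 2
t=3 start Sectional Session → 3
t=5 end Sectional Run-through → 2
t=5 end Woodwind Rehearsal → 1
t=6 end Sectional Session → 0
t=8 start Strings Take → 1
t=10 end Strings Take → 0
t=10 start Chamber Tracking → 1
t=13 end Chamber Tracking → 0
t=20 start Vocals Soundcheck → 1
t=22 start Chamber Mixing → 2
t=23 end Vocals Soundcheck → 1
t=24 end Chamber Mixing → 0
Peak is 3, at t=3 (Sectional Run-through, Sectional Session, Woodwind Rehearsal).

3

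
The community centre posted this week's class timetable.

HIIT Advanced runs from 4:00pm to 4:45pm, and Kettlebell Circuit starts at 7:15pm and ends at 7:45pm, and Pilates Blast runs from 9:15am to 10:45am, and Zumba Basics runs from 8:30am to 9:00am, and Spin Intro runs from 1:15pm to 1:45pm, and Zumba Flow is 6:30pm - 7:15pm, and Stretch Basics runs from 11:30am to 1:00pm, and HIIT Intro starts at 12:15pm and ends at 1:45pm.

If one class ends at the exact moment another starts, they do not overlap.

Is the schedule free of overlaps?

Two intervals overlap when each starts before the other ends.
Sorted by start: Zumba Basics, Pilates Blast, Stretch Basics, HIIT Intro, Spin Intro, HIIT Advanced, Zumba Flow, Kettlebell Circuit.
Pilates Blast starts after Zumba Basics ends — done with Zumba Basics.
Stretch Basics starts after Pilates Blast ends — done with Pilates Blast.
HIIT Intro starts before Stretch Basics ends → Stretch Basics and HIIT Intro overlap.
That's a conflict, so the schedule is not conflict-free.

No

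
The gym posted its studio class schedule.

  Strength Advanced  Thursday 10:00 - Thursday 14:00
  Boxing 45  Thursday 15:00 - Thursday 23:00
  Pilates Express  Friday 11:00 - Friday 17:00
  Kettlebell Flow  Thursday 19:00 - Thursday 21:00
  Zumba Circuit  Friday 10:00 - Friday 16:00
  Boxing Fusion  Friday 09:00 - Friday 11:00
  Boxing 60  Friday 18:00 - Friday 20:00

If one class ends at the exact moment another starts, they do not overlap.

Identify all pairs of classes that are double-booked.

Two intervals overlap when each starts before the other ends.
Sorted by start: Strength Advanced, Boxing 45, Kettlebell Flow, Boxing Fusion, Zumba Circuit, Pilates Express, Boxing 60.
Boxing 45 starts after Strength Advanced ends, so nothing later overlaps Strength Advanced either.
Kettlebell Flow starts before Boxing 45 ends → Boxing 45 and Kettlebell Flow overlap.
Boxing Fusion starts after Boxing 45 ends, so nothing later overlaps Boxing 45 either.
Boxing Fusion starts after Kettlebell Flow ends, so nothing later overlaps Kettlebell Flow either.
Zumba Circuit starts before Boxing Fusion ends → Boxing Fusion and Zumba Circuit overlap.
Pilates Express starts exactly when Boxing Fusion ends (back-to-back, no overlap), so nothing later overlaps Boxing Fusion either.
Pilates Express starts before Zumba Circuit ends → Zumba Circuit and Pilates Express overlap.
Boxing 60 starts after Zumba Circuit ends.
Boxing 60 starts after Pilates Express ends.

Boxing 45 & Kettlebell Flow, Boxing Fusion & Zumba Circuit, Pilates Express & Zumba Circuit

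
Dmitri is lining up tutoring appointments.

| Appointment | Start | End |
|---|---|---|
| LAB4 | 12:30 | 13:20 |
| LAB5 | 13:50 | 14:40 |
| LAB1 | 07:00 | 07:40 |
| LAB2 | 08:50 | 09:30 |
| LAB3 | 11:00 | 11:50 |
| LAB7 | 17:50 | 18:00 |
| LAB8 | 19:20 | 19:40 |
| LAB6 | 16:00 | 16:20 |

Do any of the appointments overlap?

Check each pair: they overlap iff neither finishes before the other starts.
Sorted by start: LAB1, LAB2, LAB3, LAB4, LAB5, LAB6, LAB7, LAB8.
LAB2 starts after LAB1 ends, so LAB1 has no further overlaps.
LAB3 starts after LAB2 ends, so LAB2 has no further overlaps.
LAB4 starts after LAB3 ends, so LAB3 has no further overlaps.
LAB5 starts after LAB4 ends, so LAB4 has no further overlaps.
LAB6 starts after LAB5 ends, so LAB5 has no further overlaps.
LAB7 starts after LAB6 ends, so LAB6 has no further overlaps.
LAB8 starts after LAB7 ends.
Every pair is clear; the schedule has no overlaps.

No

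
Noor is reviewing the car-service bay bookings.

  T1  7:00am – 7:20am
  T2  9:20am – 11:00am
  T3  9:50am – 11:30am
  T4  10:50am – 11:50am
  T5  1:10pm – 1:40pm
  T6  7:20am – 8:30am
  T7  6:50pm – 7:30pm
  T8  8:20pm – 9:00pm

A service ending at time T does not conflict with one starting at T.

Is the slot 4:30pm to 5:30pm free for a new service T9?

T1: ends 7:20am at or before T9 starts 4:30pm → clear.
T6: ends 8:30am at or before T9 starts 4:30pm → clear.
T2: ends 11:00am at or before T9 starts 4:30pm → clear.
T3: ends 11:30am at or before T9 starts 4:30pm → clear.
T4: ends 11:50am at or before T9 starts 4:30pm → clear.
T5: ends 1:40pm at or before T9 starts 4:30pm → clear.
T7: starts 6:50pm at or after T9 ends 5:30pm → clear.
T8: starts 8:20pm at or after T9 ends 5:30pm → clear.

Yes — the slot is free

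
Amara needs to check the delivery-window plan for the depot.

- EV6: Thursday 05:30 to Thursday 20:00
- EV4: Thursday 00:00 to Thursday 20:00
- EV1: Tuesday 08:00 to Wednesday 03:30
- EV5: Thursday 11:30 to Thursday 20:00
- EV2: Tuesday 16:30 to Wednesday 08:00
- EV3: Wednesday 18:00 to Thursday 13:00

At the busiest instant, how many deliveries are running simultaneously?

4

Sort all start/end points and keep a running count:
Tuesday 08:00 start EV1 → 1
Tuesday 16:30 start EV2 → 2
Wednesday 03:30 end EV1 → 1
Wednesday 08:00 end EV2 → 0
Wednesday 18:00 start EV3 → 1
Thursday 00:00 start EV4 → 2
Thursday 05:30 start EV6 → 3
Thursday 11:30 start EV5 → 4
Thursday 13:00 end EV3 → 3
Thursday 20:00 end EV4 → 2
Thursday 20:00 end EV5 → 1
Thursday 20:00 end EV6 → 0
Peak is 4, at Thursday 11:30 (EV3, EV4, EV5, EV6).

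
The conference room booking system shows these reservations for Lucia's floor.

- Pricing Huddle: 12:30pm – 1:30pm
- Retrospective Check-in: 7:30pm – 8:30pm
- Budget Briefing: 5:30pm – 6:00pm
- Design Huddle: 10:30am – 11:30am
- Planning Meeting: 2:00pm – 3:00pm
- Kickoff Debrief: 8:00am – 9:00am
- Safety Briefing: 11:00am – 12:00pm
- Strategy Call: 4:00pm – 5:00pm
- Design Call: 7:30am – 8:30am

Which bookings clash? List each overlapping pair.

Design Call & Kickoff Debrief, Design Huddle & Safety Briefing

Sorted by start: Design Call, Kickoff Debrief, Design Huddle, Safety Briefing, Pricing Huddle, Planning Meeting, Strategy Call, Budget Briefing, Retrospective Check-in.
Kickoff Debrief starts before Design Call ends → Design Call and Kickoff Debrief overlap.
Design Huddle starts after Design Call ends; Design Call is clear from here.
Design Huddle starts after Kickoff Debrief ends; Kickoff Debrief is clear from here.
Safety Briefing starts before Design Huddle ends → Design Huddle and Safety Briefing overlap.
Pricing Huddle starts after Design Huddle ends; Design Huddle is clear from here.
Pricing Huddle starts after Safety Briefing ends; Safety Briefing is clear from here.
Planning Meeting starts after Pricing Huddle ends; Pricing Huddle is clear from here.
Strategy Call starts after Planning Meeting ends; Planning Meeting is clear from here.
Budget Briefing starts after Strategy Call ends; Strategy Call is clear from here.
Retrospective Check-in starts after Budget Briefing ends.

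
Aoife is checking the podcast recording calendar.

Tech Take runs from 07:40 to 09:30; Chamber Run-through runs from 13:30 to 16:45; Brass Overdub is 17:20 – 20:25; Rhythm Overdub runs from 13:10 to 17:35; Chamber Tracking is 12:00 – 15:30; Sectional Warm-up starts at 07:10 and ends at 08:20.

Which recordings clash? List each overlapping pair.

Sorted by start: Sectional Warm-up, Tech Take, Chamber Tracking, Rhythm Overdub, Chamber Run-through, Brass Overdub.
Tech Take starts before Sectional Warm-up ends → Sectional Warm-up and Tech Take overlap.
Chamber Tracking starts after Sectional Warm-up ends — done with Sectional Warm-up.
Chamber Tracking starts after Tech Take ends — done with Tech Take.
Rhythm Overdub starts before Chamber Tracking ends → Chamber Tracking and Rhythm Overdub overlap.
Chamber Run-through starts before Chamber Tracking ends → Chamber Tracking and Chamber Run-through overlap.
Brass Overdub starts after Chamber Tracking ends.
Chamber Run-through starts before Rhythm Overdub ends → Rhythm Overdub and Chamber Run-through overlap.
Brass Overdub starts before Rhythm Overdub ends → Rhythm Overdub and Brass Overdub overlap.
Brass Overdub starts after Chamber Run-through ends.

Brass Overdub & Rhythm Overdub, Chamber Run-through & Chamber Tracking, Chamber Run-through & Rhythm Overdub, Chamber Tracking & Rhythm Overdub, Sectional Warm-up & Tech Take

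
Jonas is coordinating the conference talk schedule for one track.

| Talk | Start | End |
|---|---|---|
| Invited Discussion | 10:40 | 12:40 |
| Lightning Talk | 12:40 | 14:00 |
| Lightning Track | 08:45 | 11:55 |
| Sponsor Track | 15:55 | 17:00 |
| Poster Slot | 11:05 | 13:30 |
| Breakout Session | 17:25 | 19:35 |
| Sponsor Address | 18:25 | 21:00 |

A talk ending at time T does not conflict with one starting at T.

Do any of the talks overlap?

Sorted by start: Lightning Track, Invited Discussion, Poster Slot, Lightning Talk, Sponsor Track, Breakout Session, Sponsor Address.
Invited Discussion starts before Lightning Track ends → Lightning Track and Invited Discussion overlap.
That's a conflict, so the schedule is not conflict-free.

Yes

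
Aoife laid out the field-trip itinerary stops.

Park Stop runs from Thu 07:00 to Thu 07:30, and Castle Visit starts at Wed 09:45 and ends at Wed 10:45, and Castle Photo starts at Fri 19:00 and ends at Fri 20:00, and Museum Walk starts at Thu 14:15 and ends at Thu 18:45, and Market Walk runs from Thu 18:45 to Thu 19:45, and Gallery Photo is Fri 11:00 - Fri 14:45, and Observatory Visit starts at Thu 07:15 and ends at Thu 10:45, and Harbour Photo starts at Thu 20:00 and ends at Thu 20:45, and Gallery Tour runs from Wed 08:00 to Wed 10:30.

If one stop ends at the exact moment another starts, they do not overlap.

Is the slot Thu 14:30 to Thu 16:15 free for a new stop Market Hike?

No — it overlaps Museum Walk

Gallery Tour: ends Wed 10:30 at or before Market Hike starts Thu 14:30 → clear.
Castle Visit: ends Wed 10:45 at or before Market Hike starts Thu 14:30 → clear.
Park Stop: ends Thu 07:30 at or before Market Hike starts Thu 14:30 → clear.
Observatory Visit: ends Thu 10:45 at or before Market Hike starts Thu 14:30 → clear.
Museum Walk: starts Thu 14:15 before Market Hike ends Thu 16:15, and ends Thu 18:45 after Market Hike starts Thu 14:30 → overlap.
Market Walk: starts Thu 18:45 at or after Market Hike ends Thu 16:15 → clear.
Harbour Photo: starts Thu 20:00 at or after Market Hike ends Thu 16:15 → clear.
Gallery Photo: starts Fri 11:00 at or after Market Hike ends Thu 16:15 → clear.
Castle Photo: starts Fri 19:00 at or after Market Hike ends Thu 16:15 → clear.
Market Hike overlaps Museum Walk.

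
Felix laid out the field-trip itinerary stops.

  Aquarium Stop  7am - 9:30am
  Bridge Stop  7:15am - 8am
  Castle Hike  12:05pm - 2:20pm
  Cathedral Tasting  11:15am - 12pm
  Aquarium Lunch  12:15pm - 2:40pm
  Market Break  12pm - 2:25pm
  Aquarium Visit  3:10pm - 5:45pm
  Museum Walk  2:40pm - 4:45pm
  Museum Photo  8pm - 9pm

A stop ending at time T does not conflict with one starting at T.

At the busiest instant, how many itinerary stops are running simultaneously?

3

Sweep the timeline, counting +1 at each start and −1 at each end (ends before starts at a tie):
7am start Aquarium Stop → 1
7:15am start Bridge Stop → 2
8am end Bridge Stop → 1
9:30am end Aquarium Stop → 0
11:15am start Cathedral Tasting → 1
12pm end Cathedral Tasting → 0
12pm start Market Break → 1
12:05pm start Castle Hike → 2
12:15pm start Aquarium Lunch → 3
2:20pm end Castle Hike → 2
2:25pm end Market Break → 1
2:40pm end Aquarium Lunch → 0
2:40pm start Museum Walk → 1
3:10pm start Aquarium Visit → 2
4:45pm end Museum Walk → 1
5:45pm end Aquarium Visit → 0
8pm start Museum Photo → 1
9pm end Museum Photo → 0
Peak is 3, at 12:15pm (Aquarium Lunch, Castle Hike, Market Break).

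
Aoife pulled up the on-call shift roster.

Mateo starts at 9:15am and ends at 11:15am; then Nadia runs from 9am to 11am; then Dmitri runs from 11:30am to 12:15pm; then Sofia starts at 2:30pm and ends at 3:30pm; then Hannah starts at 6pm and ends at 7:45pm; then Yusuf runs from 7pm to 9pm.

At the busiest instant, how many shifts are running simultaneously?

Sweep the timeline, counting +1 at each start and −1 at each end (ends before starts at a tie):
9am start Nadia → 1
9:15am start Mateo → 2
11am end Nadia → 1
11:15am end Mateo → 0
11:30am start Dmitri → 1
12:15pm end Dmitri → 0
2:30pm start Sofia → 1
3:30pm end Sofia → 0
6pm start Hannah → 1
7pm start Yusuf → 2
7:45pm end Hannah → 1
9pm end Yusuf → 0
Peak is 2, at 9:15am (Mateo, Nadia).

2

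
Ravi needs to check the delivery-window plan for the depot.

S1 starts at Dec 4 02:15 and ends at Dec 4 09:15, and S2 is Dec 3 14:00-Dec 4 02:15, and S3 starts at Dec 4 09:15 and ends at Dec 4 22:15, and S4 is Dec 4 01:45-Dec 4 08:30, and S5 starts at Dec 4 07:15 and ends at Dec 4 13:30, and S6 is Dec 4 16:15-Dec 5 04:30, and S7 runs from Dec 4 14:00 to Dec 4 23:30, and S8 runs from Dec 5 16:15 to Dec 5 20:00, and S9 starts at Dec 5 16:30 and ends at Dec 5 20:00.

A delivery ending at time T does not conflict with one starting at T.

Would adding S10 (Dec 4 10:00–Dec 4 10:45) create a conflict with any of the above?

Yes — it overlaps S3, S5

S2: ends Dec 4 02:15 at or before S10 starts Dec 4 10:00 → clear.
S4: ends Dec 4 08:30 at or before S10 starts Dec 4 10:00 → clear.
S1: ends Dec 4 09:15 at or before S10 starts Dec 4 10:00 → clear.
S5: starts Dec 4 07:15 before S10 ends Dec 4 10:45, and ends Dec 4 13:30 after S10 starts Dec 4 10:00 → overlap.
S3: starts Dec 4 09:15 before S10 ends Dec 4 10:45, and ends Dec 4 22:15 after S10 starts Dec 4 10:00 → overlap.
S7: starts Dec 4 14:00 at or after S10 ends Dec 4 10:45 → clear.
S6: starts Dec 4 16:15 at or after S10 ends Dec 4 10:45 → clear.
S8: starts Dec 5 16:15 at or after S10 ends Dec 4 10:45 → clear.
S9: starts Dec 5 16:30 at or after S10 ends Dec 4 10:45 → clear.
S10 overlaps S3, S5.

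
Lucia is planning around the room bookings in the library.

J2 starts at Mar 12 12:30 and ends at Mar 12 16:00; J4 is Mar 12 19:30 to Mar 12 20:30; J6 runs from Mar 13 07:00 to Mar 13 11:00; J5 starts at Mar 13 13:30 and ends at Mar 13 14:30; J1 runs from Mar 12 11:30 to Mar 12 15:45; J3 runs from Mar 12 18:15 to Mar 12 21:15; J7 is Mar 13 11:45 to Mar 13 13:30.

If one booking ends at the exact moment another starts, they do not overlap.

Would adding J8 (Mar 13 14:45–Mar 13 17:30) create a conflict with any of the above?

No — it doesn't clash with anything

J1: ends Mar 12 15:45 at or before J8 starts Mar 13 14:45 → clear.
J2: ends Mar 12 16:00 at or before J8 starts Mar 13 14:45 → clear.
J3: ends Mar 12 21:15 at or before J8 starts Mar 13 14:45 → clear.
J4: ends Mar 12 20:30 at or before J8 starts Mar 13 14:45 → clear.
J6: ends Mar 13 11:00 at or before J8 starts Mar 13 14:45 → clear.
J7: ends Mar 13 13:30 at or before J8 starts Mar 13 14:45 → clear.
J5: ends Mar 13 14:30 at or before J8 starts Mar 13 14:45 → clear.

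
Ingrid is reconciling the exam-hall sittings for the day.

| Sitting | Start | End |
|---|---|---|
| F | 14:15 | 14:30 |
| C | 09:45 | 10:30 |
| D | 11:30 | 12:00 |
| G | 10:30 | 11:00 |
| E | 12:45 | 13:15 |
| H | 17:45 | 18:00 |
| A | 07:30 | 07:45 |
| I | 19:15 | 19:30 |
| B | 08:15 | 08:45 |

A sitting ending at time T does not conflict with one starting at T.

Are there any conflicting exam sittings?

No

Sorted by start: A, B, C, G, D, E, F, H, I.
B starts after A ends — done with A.
C starts after B ends — done with B.
G starts exactly when C ends (back-to-back, no overlap) — done with C.
D starts after G ends — done with G.
E starts after D ends — done with D.
F starts after E ends — done with E.
H starts after F ends — done with F.
I starts after H ends.
Every pair is clear; the schedule has no overlaps.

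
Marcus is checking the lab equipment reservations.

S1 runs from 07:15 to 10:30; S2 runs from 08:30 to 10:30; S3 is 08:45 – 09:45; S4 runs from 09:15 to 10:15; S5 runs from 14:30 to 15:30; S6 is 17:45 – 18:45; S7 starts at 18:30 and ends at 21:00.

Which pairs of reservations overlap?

Sorted by start: S1, S2, S3, S4, S5, S6, S7.
S2 starts before S1 ends → S1 and S2 overlap.
S3 starts before S1 ends → S1 and S3 overlap.
S4 starts before S1 ends → S1 and S4 overlap.
S5 starts after S1 ends, so nothing later overlaps S1 either.
S3 starts before S2 ends → S2 and S3 overlap.
S4 starts before S2 ends → S2 and S4 overlap.
S5 starts after S2 ends, so nothing later overlaps S2 either.
S4 starts before S3 ends → S3 and S4 overlap.
S5 starts after S3 ends, so nothing later overlaps S3 either.
S5 starts after S4 ends, so nothing later overlaps S4 either.
S6 starts after S5 ends, so nothing later overlaps S5 either.
S7 starts before S6 ends → S6 and S7 overlap.

S1 & S2, S1 & S3, S1 & S4, S2 & S3, S2 & S4, S3 & S4, S6 & S7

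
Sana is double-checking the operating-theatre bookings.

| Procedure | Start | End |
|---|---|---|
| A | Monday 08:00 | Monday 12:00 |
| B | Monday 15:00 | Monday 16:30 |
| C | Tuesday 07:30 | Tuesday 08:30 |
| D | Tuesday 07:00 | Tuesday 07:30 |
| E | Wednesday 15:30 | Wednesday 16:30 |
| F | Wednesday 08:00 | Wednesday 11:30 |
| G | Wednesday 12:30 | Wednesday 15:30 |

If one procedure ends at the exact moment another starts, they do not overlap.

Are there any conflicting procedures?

No

Sorted by start: A, B, D, C, F, G, E.
B starts after A ends — done with A.
D starts after B ends — done with B.
C starts exactly when D ends (back-to-back, no overlap) — done with D.
F starts after C ends — done with C.
G starts after F ends — done with F.
E starts exactly when G ends (back-to-back, no overlap).
Every pair is clear; the schedule has no overlaps.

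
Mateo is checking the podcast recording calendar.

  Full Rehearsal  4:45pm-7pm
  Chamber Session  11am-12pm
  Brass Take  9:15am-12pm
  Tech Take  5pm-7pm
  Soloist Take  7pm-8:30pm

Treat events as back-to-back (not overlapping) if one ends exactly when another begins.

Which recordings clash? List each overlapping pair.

Brass Take & Chamber Session, Full Rehearsal & Tech Take

Check each pair: they overlap iff neither finishes before the other starts.
Sorted by start: Brass Take, Chamber Session, Full Rehearsal, Tech Take, Soloist Take.
Chamber Session starts before Brass Take ends → Brass Take and Chamber Session overlap.
Full Rehearsal starts after Brass Take ends, so nothing later overlaps Brass Take either.
Full Rehearsal starts after Chamber Session ends, so nothing later overlaps Chamber Session either.
Tech Take starts before Full Rehearsal ends → Full Rehearsal and Tech Take overlap.
Soloist Take starts exactly when Full Rehearsal ends (back-to-back, no overlap).
Soloist Take starts exactly when Tech Take ends (back-to-back, no overlap).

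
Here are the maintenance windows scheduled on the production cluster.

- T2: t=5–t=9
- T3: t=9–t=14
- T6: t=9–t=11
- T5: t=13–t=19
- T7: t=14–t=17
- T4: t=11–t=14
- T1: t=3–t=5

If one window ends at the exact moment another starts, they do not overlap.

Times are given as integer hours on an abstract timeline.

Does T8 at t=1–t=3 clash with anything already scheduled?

T1: starts t=3 at or after T8 ends t=3 → clear.
T2: starts t=5 at or after T8 ends t=3 → clear.
T3: starts t=9 at or after T8 ends t=3 → clear.
T6: starts t=9 at or after T8 ends t=3 → clear.
T4: starts t=11 at or after T8 ends t=3 → clear.
T5: starts t=13 at or after T8 ends t=3 → clear.
T7: starts t=14 at or after T8 ends t=3 → clear.

No — it doesn't clash with anything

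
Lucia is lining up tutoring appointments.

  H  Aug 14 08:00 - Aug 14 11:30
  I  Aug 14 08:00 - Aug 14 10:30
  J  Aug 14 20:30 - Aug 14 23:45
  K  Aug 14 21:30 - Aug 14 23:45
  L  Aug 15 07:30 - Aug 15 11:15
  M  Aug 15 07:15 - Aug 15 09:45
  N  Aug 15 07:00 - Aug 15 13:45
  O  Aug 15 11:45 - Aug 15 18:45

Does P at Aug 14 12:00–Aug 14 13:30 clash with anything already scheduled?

No — it doesn't clash with anything

H: ends Aug 14 11:30 at or before P starts Aug 14 12:00 → clear.
I: ends Aug 14 10:30 at or before P starts Aug 14 12:00 → clear.
J: starts Aug 14 20:30 at or after P ends Aug 14 13:30 → clear.
K: starts Aug 14 21:30 at or after P ends Aug 14 13:30 → clear.
N: starts Aug 15 07:00 at or after P ends Aug 14 13:30 → clear.
M: starts Aug 15 07:15 at or after P ends Aug 14 13:30 → clear.
L: starts Aug 15 07:30 at or after P ends Aug 14 13:30 → clear.
O: starts Aug 15 11:45 at or after P ends Aug 14 13:30 → clear.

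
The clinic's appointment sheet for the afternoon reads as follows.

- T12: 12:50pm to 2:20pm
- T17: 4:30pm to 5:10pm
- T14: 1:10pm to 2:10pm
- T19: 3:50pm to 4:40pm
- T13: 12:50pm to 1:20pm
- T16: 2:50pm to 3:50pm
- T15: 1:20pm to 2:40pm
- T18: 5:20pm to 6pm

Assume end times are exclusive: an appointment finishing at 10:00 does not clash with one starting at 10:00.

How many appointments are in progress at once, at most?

Walk through starts and ends in time order (an end at T is processed before a start at T):
12:50pm start T12 → 1
12:50pm start T13 → 2
1:10pm start T14 → 3
1:20pm end T13 → 2
1:20pm start T15 → 3
2:10pm end T14 → 2
2:20pm end T12 → 1
2:40pm end T15 → 0
2:50pm start T16 → 1
3:50pm end T16 → 0
3:50pm start T19 → 1
4:30pm start T17 → 2
4:40pm end T19 → 1
5:10pm end T17 → 0
5:20pm start T18 → 1
6pm end T18 → 0
Peak is 3, at 1:10pm (T12, T13, T14).

3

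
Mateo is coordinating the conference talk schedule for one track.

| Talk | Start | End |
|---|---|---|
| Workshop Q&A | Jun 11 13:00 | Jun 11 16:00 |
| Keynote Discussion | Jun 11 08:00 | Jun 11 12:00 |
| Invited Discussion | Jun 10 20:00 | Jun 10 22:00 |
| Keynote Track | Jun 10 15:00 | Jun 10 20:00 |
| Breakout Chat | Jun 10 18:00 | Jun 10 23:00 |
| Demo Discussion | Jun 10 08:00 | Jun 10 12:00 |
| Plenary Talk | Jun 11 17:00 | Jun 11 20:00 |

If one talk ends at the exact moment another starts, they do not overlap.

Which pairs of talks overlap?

Breakout Chat & Invited Discussion, Breakout Chat & Keynote Track

Sorted by start: Demo Discussion, Keynote Track, Breakout Chat, Invited Discussion, Keynote Discussion, Workshop Q&A, Plenary Talk.
Keynote Track starts after Demo Discussion ends, so Demo Discussion has no further overlaps.
Breakout Chat starts before Keynote Track ends → Keynote Track and Breakout Chat overlap.
Invited Discussion starts exactly when Keynote Track ends (back-to-back, no overlap), so Keynote Track has no further overlaps.
Invited Discussion starts before Breakout Chat ends → Breakout Chat and Invited Discussion overlap.
Keynote Discussion starts after Breakout Chat ends, so Breakout Chat has no further overlaps.
Keynote Discussion starts after Invited Discussion ends, so Invited Discussion has no further overlaps.
Workshop Q&A starts after Keynote Discussion ends, so Keynote Discussion has no further overlaps.
Plenary Talk starts after Workshop Q&A ends.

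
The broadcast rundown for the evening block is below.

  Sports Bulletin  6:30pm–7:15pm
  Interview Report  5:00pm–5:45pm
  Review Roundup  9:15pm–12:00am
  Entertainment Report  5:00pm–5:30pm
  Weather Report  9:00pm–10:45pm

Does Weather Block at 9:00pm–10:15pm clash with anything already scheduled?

Yes — it overlaps Review Roundup, Weather Report

Interview Report: ends 5:45pm at or before Weather Block starts 9:00pm → clear.
Entertainment Report: ends 5:30pm at or before Weather Block starts 9:00pm → clear.
Sports Bulletin: ends 7:15pm at or before Weather Block starts 9:00pm → clear.
Weather Report: starts 9:00pm before Weather Block ends 10:15pm, and ends 10:45pm after Weather Block starts 9:00pm → overlap.
Review Roundup: starts 9:15pm before Weather Block ends 10:15pm, and ends 12:00am after Weather Block starts 9:00pm → overlap.
Weather Block overlaps Weather Report, Review Roundup.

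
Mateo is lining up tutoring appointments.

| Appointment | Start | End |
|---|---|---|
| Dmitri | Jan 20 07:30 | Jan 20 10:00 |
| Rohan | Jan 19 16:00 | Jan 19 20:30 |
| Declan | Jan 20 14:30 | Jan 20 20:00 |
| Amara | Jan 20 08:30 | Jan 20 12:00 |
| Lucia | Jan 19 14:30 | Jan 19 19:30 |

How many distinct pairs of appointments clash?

2

Check each pair: they overlap iff neither finishes before the other starts.
Sorted by start: Lucia, Rohan, Dmitri, Amara, Declan.
Rohan starts before Lucia ends → Lucia and Rohan overlap.
Dmitri starts after Lucia ends — done with Lucia.
Dmitri starts after Rohan ends — done with Rohan.
Amara starts before Dmitri ends → Dmitri and Amara overlap.
Declan starts after Dmitri ends.
Declan starts after Amara ends.
Overlapping pairs: Amara & Dmitri, Lucia & Rohan — 2 in total.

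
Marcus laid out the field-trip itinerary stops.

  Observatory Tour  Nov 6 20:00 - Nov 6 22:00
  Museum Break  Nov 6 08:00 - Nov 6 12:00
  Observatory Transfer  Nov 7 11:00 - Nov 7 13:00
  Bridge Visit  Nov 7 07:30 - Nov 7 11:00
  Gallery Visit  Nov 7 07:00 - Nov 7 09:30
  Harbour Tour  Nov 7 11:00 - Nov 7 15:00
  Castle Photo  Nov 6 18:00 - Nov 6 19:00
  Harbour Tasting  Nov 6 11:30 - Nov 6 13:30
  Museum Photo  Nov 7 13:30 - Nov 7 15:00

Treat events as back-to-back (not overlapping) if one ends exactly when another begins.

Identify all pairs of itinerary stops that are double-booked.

Sorted by start: Museum Break, Harbour Tasting, Castle Photo, Observatory Tour, Gallery Visit, Bridge Visit, Observatory Transfer, Harbour Tour, Museum Photo.
Harbour Tasting starts before Museum Break ends → Museum Break and Harbour Tasting overlap.
Castle Photo starts after Museum Break ends, so nothing later overlaps Museum Break either.
Castle Photo starts after Harbour Tasting ends, so nothing later overlaps Harbour Tasting either.
Observatory Tour starts after Castle Photo ends, so nothing later overlaps Castle Photo either.
Gallery Visit starts after Observatory Tour ends, so nothing later overlaps Observatory Tour either.
Bridge Visit starts before Gallery Visit ends → Gallery Visit and Bridge Visit overlap.
Observatory Transfer starts after Gallery Visit ends, so nothing later overlaps Gallery Visit either.
Observatory Transfer starts exactly when Bridge Visit ends (back-to-back, no overlap), so nothing later overlaps Bridge Visit either.
Harbour Tour starts before Observatory Transfer ends → Observatory Transfer and Harbour Tour overlap.
Museum Photo starts after Observatory Transfer ends.
Museum Photo starts before Harbour Tour ends → Harbour Tour and Museum Photo overlap.

Bridge Visit & Gallery Visit, Harbour Tasting & Museum Break, Harbour Tour & Museum Photo, Harbour Tour & Observatory Transfer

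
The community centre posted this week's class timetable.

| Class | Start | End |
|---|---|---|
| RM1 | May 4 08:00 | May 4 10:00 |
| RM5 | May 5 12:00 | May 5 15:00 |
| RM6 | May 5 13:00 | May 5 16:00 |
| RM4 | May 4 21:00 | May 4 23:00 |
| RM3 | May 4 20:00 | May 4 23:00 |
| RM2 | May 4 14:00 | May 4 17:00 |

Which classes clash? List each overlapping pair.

Check each pair: they overlap iff neither finishes before the other starts.
Sorted by start: RM1, RM2, RM3, RM4, RM5, RM6.
RM2 starts after RM1 ends, so RM1 has no further overlaps.
RM3 starts after RM2 ends, so RM2 has no further overlaps.
RM4 starts before RM3 ends → RM3 and RM4 overlap.
RM5 starts after RM3 ends, so RM3 has no further overlaps.
RM5 starts after RM4 ends, so RM4 has no further overlaps.
RM6 starts before RM5 ends → RM5 and RM6 overlap.

RM3 & RM4, RM5 & RM6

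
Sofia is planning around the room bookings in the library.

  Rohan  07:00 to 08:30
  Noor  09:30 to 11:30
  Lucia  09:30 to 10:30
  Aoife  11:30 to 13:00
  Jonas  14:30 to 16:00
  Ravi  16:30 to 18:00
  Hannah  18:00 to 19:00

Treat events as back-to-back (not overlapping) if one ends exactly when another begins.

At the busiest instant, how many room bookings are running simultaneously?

Walk through starts and ends in time order (an end at T is processed before a start at T):
07:00 start Rohan → 1
08:30 end Rohan → 0
09:30 start Lucia → 1
09:30 start Noor → 2
10:30 end Lucia → 1
11:30 end Noor → 0
11:30 start Aoife → 1
13:00 end Aoife → 0
14:30 start Jonas → 1
16:00 end Jonas → 0
16:30 start Ravi → 1
18:00 end Ravi → 0
18:00 start Hannah → 1
19:00 end Hannah → 0
Peak is 2, at 09:30 (Lucia, Noor).

2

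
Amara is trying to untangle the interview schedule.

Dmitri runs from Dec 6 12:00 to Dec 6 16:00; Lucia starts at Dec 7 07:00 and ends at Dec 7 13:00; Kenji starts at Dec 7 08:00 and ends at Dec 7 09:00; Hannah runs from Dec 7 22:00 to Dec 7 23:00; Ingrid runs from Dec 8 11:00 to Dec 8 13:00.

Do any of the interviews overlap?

Yes

Sorted by start: Dmitri, Lucia, Kenji, Hannah, Ingrid.
Lucia starts after Dmitri ends — done with Dmitri.
Kenji starts before Lucia ends → Lucia and Kenji overlap.
That's a conflict, so the schedule is not conflict-free.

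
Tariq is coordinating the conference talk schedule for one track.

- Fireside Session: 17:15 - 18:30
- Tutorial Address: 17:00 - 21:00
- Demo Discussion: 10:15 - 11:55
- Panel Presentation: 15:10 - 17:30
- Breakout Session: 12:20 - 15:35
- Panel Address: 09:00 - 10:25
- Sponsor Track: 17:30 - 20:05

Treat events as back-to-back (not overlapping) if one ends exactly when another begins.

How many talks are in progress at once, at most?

Sweep the timeline, counting +1 at each start and −1 at each end (ends before starts at a tie):
09:00 start Panel Address → 1
10:15 start Demo Discussion → 2
10:25 end Panel Address → 1
11:55 end Demo Discussion → 0
12:20 start Breakout Session → 1
15:10 start Panel Presentation → 2
15:35 end Breakout Session → 1
17:00 start Tutorial Address → 2
17:15 start Fireside Session → 3
17:30 end Panel Presentation → 2
17:30 start Sponsor Track → 3
18:30 end Fireside Session → 2
20:05 end Sponsor Track → 1
21:00 end Tutorial Address → 0
Peak is 3, at 17:15 (Fireside Session, Panel Presentation, Tutorial Address).

3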